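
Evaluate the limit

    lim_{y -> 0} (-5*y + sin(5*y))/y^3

-125/6

Direct substitution gives 0/0.
Apply L'Hôpital: lim (5*cos(5*y) - 5)/(3*y^2), still 0/0.
Apply L'Hôpital: lim (-25*sin(5*y))/(6*y), still 0/0.
After 3 applications of L'Hôpital's rule the quotient is (-125*cos(5*y))/(6); substituting y = 0 gives -125/6.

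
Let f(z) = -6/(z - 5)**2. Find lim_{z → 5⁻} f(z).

-∞

As z → 5⁻, (z - 5) → 0⁻, so (z - 5)^2 → 0⁺ and -6/(z - 5)^2 → -∞.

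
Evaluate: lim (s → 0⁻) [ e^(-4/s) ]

As s → 0⁻, -4/(s) → +∞, so e^(-4/(s)) → ∞.

∞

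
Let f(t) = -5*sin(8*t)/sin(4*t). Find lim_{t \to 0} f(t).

-10

Substitution gives 0/0.
Divide numerator and denominator by t: sin(8t)/t → 8 and sin(4t)/t → 4, so the limit is -5·8/4 = -10.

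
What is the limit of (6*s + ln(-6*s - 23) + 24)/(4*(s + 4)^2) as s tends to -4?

-9/2

Direct substitution gives 0/0.
Apply L'Hôpital: lim (6 - 6/(-6*s - 23))/(8*s + 32), still 0/0.
After 2 applications of L'Hôpital's rule the quotient is (-36/(-6*s - 23)^2)/(8); substituting s = -4 gives -9/2.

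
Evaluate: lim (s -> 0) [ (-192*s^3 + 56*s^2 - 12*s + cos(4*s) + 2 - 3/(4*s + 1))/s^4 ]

-2272/3

Substitution gives 0/0 (the numerator vanishes to order 4).
Expand each term to order s^4: the coefficient of s^4 in cos(4s) is 32/3 and in -3·1/(1 + 4s) is -768.
Lower-order terms cancel with the polynomial part, so the numerator is (-2272/3)·s^4 + o(s^4), and the limit is (-2272/3)/(1) = -2272/3.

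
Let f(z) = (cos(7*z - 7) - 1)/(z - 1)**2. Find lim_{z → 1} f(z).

-49/2

Direct substitution gives 0/0.
Apply L'Hôpital: lim (-7*sin(7*z - 7))/(2*z - 2), still 0/0.
After 2 applications of L'Hôpital's rule the quotient is (-49*cos(7*z - 7))/(2); substituting z = 1 gives -49/2.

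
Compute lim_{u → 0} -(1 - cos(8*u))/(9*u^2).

Substitution gives 0/0.
Use (1 − cos θ)/θ² → 1/2 with θ = 8u: the limit is 8²/(2·(-9)) = -32/9.

-32/9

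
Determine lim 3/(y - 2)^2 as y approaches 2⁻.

∞

As y → 2⁻, (y - 2) → 0⁻, so (y - 2)^2 → 0⁺ and 3/(y - 2)^2 → ∞.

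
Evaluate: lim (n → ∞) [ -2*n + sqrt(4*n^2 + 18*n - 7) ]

9/2

An ∞ − ∞ form. Rationalising with the conjugate, the difference becomes (18n - 7) / (√(4*n^2 + 18*n - 7) + 2n).
For large n the denominator behaves like 2·2n, so the quotient tends to 18/4 = 9/2.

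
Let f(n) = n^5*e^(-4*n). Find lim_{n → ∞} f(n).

0

Write as n^5/e^{4n}, an ∞/∞ form.
Exponential growth dominates any polynomial, so repeated L'Hôpital (or the standard result) gives 0.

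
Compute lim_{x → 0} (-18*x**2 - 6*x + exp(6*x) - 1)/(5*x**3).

Direct substitution gives 0/0.
Apply L'Hôpital: lim (-36*x + 6*e^(6*x) - 6)/(15*x^2), still 0/0.
Apply L'Hôpital: lim (36*e^(6*x) - 36)/(30*x), still 0/0.
After 3 applications of L'Hôpital's rule the quotient is (216*e^(6*x))/(30); substituting x = 0 gives 36/5.

36/5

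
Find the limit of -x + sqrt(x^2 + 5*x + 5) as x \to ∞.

5/2

This has the form ∞ − ∞. Multiply and divide by the conjugate √(x^2 + 5*x + 5) + x.
That gives (5x + 5) / (√(x^2 + 5*x + 5) + x).
Divide numerator and denominator by x: the limit is 5/(2·1) = 5/2.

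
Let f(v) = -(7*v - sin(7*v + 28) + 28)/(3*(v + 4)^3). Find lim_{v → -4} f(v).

Direct substitution gives 0/0.
Apply L'Hôpital: lim (7 - 7*cos(7*v + 28))/(-9*(v + 4)^2), still 0/0.
Apply L'Hôpital: lim (49*sin(7*v + 28))/(-18*v - 72), still 0/0.
After 3 applications of L'Hôpital's rule the quotient is (343*cos(7*v + 28))/(-18); substituting v = -4 gives -343/18.

-343/18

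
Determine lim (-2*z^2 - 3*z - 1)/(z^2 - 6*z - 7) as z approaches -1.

Since z = -1 makes numerator and denominator zero, (z + 1) divides both.
Cancelling it gives (-2*z - 1)/(z - 7); now plug in z = -1 to get -1/8.

-1/8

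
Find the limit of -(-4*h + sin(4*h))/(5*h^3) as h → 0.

32/15

Direct substitution gives 0/0.
Apply L'Hôpital: lim (4*cos(4*h) - 4)/(-15*h^2), still 0/0.
Apply L'Hôpital: lim (-16*sin(4*h))/(-30*h), still 0/0.
After 3 applications of L'Hôpital's rule the quotient is (-64*cos(4*h))/(-30); substituting h = 0 gives 32/15.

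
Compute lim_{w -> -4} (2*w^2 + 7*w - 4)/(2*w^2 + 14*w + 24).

9/2

At w = -4 both the top and bottom vanish — a removable singularity. Factoring out (w + 4) from each leaves (2*w - 1)/(2*w + 6), which at w = -4 equals 9/2.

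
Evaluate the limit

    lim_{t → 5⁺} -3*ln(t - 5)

As t → 5⁺, t - 5 → 0⁺ and ln(t - 5) → −∞.
Multiplying by -3 gives ∞.

∞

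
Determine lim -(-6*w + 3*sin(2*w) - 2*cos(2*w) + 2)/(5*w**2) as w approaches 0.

Substitution gives 0/0; apply L'Hôpital's rule 2 times.
After differentiating numerator and denominator 2 times the quotient is (-12*sin(2*w) + 8*cos(2*w))/(-10); at w = 0 this is -4/5.

-4/5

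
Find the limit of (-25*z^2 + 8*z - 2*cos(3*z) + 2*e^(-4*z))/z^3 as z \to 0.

Substitution gives 0/0; apply L'Hôpital's rule 3 times.
After differentiating numerator and denominator 3 times the quotient is (-54*sin(3*z) - 128*e^(-4*z))/(6); at z = 0 this is -64/3.

-64/3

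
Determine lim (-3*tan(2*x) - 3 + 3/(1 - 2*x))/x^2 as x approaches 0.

Substitution gives 0/0 (the numerator vanishes to order 2).
Expand each term to order x^2: the coefficient of x^2 in -3·tan(2x) is 0 and in 3·1/(1 - 2x) is 12.
Lower-order terms cancel with the polynomial part, so the numerator is (12)·x^2 + o(x^2), and the limit is (12)/(1) = 12.

12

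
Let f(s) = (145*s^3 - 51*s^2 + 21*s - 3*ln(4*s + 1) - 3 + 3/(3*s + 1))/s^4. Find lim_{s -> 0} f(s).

Substitution gives 0/0 (the numerator vanishes to order 4).
Expand each term to order s^4: the coefficient of s^4 in -3·ln(1 + 4s) is 192 and in 3·1/(1 + 3s) is 243.
Lower-order terms cancel with the polynomial part, so the numerator is (435)·s^4 + o(s^4), and the limit is (435)/(1) = 435.

435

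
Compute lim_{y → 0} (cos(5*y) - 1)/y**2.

-25/2

Direct substitution gives 0/0.
Apply L'Hôpital: lim (-5*sin(5*y))/(2*y), still 0/0.
After 2 applications of L'Hôpital's rule the quotient is (-25*cos(5*y))/(2); substituting y = 0 gives -25/2.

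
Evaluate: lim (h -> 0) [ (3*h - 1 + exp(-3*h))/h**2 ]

9/2

Direct substitution gives 0/0.
Apply L'Hôpital: lim (3 - 3*e^(-3*h))/(2*h), still 0/0.
After 2 applications of L'Hôpital's rule the quotient is (9*e^(-3*h))/(2); substituting h = 0 gives 9/2.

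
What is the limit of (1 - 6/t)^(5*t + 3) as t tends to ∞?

Let L be the limit and take ln: ln L = lim (5t + 3)·ln(1 - 6/t) = lim (5t + 3)·(-6/t + O(1/t²)) = -30.
Hence L = e^(-30).

e^(-30)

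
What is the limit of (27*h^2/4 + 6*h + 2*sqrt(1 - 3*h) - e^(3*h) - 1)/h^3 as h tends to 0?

-63/8

Substitution gives 0/0 (the numerator vanishes to order 3).
Expand each term to order h^3: the coefficient of h^3 in −e^(3h) is -9/2 and in 2·√(1 - 3h) is -27/8.
Lower-order terms cancel with the polynomial part, so the numerator is (-63/8)·h^3 + o(h^3), and the limit is (-63/8)/(1) = -63/8.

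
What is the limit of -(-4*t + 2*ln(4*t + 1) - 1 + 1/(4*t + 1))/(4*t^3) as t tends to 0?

16/3

Substitution gives 0/0; apply L'Hôpital's rule 3 times.
After differentiating numerator and denominator 3 times the quotient is (128*(8*t - 1)/(4*t + 1)^4)/(-24); at t = 0 this is 16/3.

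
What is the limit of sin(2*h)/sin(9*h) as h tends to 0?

2/9

Substitution gives 0/0.
Divide numerator and denominator by h: sin(2h)/h → 2 and sin(9h)/h → 9, so the limit is 1·2/9 = 2/9.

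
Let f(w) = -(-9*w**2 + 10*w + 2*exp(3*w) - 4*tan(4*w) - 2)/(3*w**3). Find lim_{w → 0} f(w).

Substitution gives 0/0 (the numerator vanishes to order 3).
Expand each term to order w^3: the coefficient of w^3 in 2·e^(3w) is 9 and in -4·tan(4w) is -256/3.
Lower-order terms cancel with the polynomial part, so the numerator is (-229/3)·w^3 + o(w^3), and the limit is (-229/3)/(-3) = 229/9.

229/9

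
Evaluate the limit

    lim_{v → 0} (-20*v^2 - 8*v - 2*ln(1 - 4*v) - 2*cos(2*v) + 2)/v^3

128/3

Substitution gives 0/0 (the numerator vanishes to order 3).
Expand each term to order v^3: the coefficient of v^3 in -2·cos(2v) is 0 and in -2·ln(1 - 4v) is 128/3.
Lower-order terms cancel with the polynomial part, so the numerator is (128/3)·v^3 + o(v^3), and the limit is (128/3)/(1) = 128/3.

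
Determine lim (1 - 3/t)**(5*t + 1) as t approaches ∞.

e^(-15)

Write it as [(1 - 3/t)^t]^(5) · (1 - 3/t)^(1). The bracketed term tends to e^(-3) and the second factor to 1, so the limit is e^(-15).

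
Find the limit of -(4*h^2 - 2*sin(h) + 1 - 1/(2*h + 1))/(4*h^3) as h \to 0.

-25/12

Substitution gives 0/0 (the numerator vanishes to order 3).
Expand each term to order h^3: the coefficient of h^3 in -2·sin(h) is 1/3 and in −1/(1 + 2h) is 8.
Lower-order terms cancel with the polynomial part, so the numerator is (25/3)·h^3 + o(h^3), and the limit is (25/3)/(-4) = -25/12.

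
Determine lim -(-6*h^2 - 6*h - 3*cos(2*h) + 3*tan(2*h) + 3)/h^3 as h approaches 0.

Substitution gives 0/0; apply L'Hôpital's rule 3 times.
After differentiating numerator and denominator 3 times the quotient is (-24*sin(2*h) + 144*tan(2*h)^4 + 192*tan(2*h)^2 + 48)/(-6); at h = 0 this is -8.

-8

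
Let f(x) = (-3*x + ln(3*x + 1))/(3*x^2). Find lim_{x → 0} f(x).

Direct substitution gives 0/0.
Apply L'Hôpital: lim (-3 + 3/(3*x + 1))/(6*x), still 0/0.
After 2 applications of L'Hôpital's rule the quotient is (-9/(3*x + 1)^2)/(6); substituting x = 0 gives -3/2.

-3/2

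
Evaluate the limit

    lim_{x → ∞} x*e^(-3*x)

Write as x^1/e^{3x}, an ∞/∞ form.
Exponential growth dominates any polynomial, so repeated L'Hôpital (or the standard result) gives 0.

0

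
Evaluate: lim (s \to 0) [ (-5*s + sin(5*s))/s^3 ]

-125/6

Direct substitution gives 0/0.
Apply L'Hôpital: lim (5*cos(5*s) - 5)/(3*s^2), still 0/0.
Apply L'Hôpital: lim (-25*sin(5*s))/(6*s), still 0/0.
After 3 applications of L'Hôpital's rule the quotient is (-125*cos(5*s))/(6); substituting s = 0 gives -125/6.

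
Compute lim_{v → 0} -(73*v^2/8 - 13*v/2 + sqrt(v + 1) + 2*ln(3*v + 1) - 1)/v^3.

-289/16

Substitution gives 0/0; apply L'Hôpital's rule 3 times.
After differentiating numerator and denominator 3 times the quotient is (108/(3*v + 1)^3 + 3/(8*(v + 1)^(5/2)))/(-6); at v = 0 this is -289/16.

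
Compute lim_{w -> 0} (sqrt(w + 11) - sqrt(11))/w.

A 0/0 form; rationalise with √(11 + w) + √11. This collapses the numerator to w, leaving 1/(√(11 + w) + √11) → 1/(2√11) = √(11)/22.

√(11)/22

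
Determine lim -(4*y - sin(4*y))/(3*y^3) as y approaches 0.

-32/9

Direct substitution gives 0/0.
Apply L'Hôpital: lim (4 - 4*cos(4*y))/(-9*y^2), still 0/0.
Apply L'Hôpital: lim (16*sin(4*y))/(-18*y), still 0/0.
After 3 applications of L'Hôpital's rule the quotient is (64*cos(4*y))/(-18); substituting y = 0 gives -32/9.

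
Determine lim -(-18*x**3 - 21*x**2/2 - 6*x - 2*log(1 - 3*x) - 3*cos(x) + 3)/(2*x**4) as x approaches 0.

Substitution gives 0/0 (the numerator vanishes to order 4).
Expand each term to order x^4: the coefficient of x^4 in -3·cos(x) is -1/8 and in -2·ln(1 - 3x) is 81/2.
Lower-order terms cancel with the polynomial part, so the numerator is (323/8)·x^4 + o(x^4), and the limit is (323/8)/(-2) = -323/16.

-323/16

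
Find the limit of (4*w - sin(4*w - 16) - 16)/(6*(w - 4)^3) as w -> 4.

Direct substitution gives 0/0.
Apply L'Hôpital: lim (4 - 4*cos(4*w - 16))/(18*(w - 4)^2), still 0/0.
Apply L'Hôpital: lim (16*sin(4*w - 16))/(36*w - 144), still 0/0.
After 3 applications of L'Hôpital's rule the quotient is (64*cos(4*w - 16))/(36); substituting w = 4 gives 16/9.

16/9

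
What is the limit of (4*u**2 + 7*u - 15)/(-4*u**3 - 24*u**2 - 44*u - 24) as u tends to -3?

Since u = -3 makes numerator and denominator zero, (u + 3) divides both.
Cancelling it gives (4*u - 5)/(-4*u^2 - 12*u - 8); now plug in u = -3 to get 17/8.

17/8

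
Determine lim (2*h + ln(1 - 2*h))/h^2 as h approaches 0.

Direct substitution gives 0/0.
Apply L'Hôpital: lim (2 - 2/(1 - 2*h))/(2*h), still 0/0.
After 2 applications of L'Hôpital's rule the quotient is (-4/(1 - 2*h)^2)/(2); substituting h = 0 gives -2.

-2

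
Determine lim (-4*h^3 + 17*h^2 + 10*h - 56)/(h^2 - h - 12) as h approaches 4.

-46/7

Direct substitution gives 0/0, so factor. Both numerator and denominator have (h - 4) as a factor.
After cancelling, the expression reduces to (-4*h^2 + h + 14)/(h + 3).
Substituting h = 4 gives -46/7.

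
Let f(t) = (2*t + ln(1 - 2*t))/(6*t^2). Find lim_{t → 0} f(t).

-1/3

Direct substitution gives 0/0.
Apply L'Hôpital: lim (2 - 2/(1 - 2*t))/(12*t), still 0/0.
After 2 applications of L'Hôpital's rule the quotient is (-4/(1 - 2*t)^2)/(12); substituting t = 0 gives -1/3.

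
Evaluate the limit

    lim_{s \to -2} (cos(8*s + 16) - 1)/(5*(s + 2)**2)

-32/5

Direct substitution gives 0/0.
Apply L'Hôpital: lim (-8*sin(8*s + 16))/(10*s + 20), still 0/0.
After 2 applications of L'Hôpital's rule the quotient is (-64*cos(8*s + 16))/(10); substituting s = -2 gives -32/5.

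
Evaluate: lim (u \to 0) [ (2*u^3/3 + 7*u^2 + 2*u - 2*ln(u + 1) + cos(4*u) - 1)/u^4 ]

67/6

Substitution gives 0/0; apply L'Hôpital's rule 4 times.
After differentiating numerator and denominator 4 times the quotient is (256*cos(4*u) + 12/(u + 1)^4)/(24); at u = 0 this is 67/6.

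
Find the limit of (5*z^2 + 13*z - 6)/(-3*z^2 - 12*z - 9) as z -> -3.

-17/6

Direct substitution gives 0/0, so factor. Both numerator and denominator have (z + 3) as a factor.
After cancelling, the expression reduces to (5*z - 2)/(-3*z - 3).
Substituting z = -3 gives -17/6.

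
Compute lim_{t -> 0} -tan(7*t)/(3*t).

-7/3

Substitution gives 0/0.
Since tan(u)/u → 1 as u → 0, tan(7t)/(7t) → 1 and the limit is 7/(-3) = -7/3.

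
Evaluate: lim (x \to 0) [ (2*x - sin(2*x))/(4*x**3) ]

1/3

Direct substitution gives 0/0.
Apply L'Hôpital: lim (2 - 2*cos(2*x))/(12*x^2), still 0/0.
Apply L'Hôpital: lim (4*sin(2*x))/(24*x), still 0/0.
After 3 applications of L'Hôpital's rule the quotient is (8*cos(2*x))/(24); substituting x = 0 gives 1/3.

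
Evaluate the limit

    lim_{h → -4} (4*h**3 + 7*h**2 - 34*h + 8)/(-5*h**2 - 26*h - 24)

At h = -4 both the top and bottom vanish — a removable singularity. Factoring out (h + 4) from each leaves (4*h^2 - 9*h + 2)/(-5*h - 6), which at h = -4 equals 51/7.

51/7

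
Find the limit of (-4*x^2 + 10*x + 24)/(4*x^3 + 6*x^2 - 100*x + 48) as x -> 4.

-11/70

Direct substitution gives 0/0, so factor. Both numerator and denominator have (x - 4) as a factor.
After cancelling, the expression reduces to (-4*x - 6)/(4*x^2 + 22*x - 12).
Substituting x = 4 gives -11/70.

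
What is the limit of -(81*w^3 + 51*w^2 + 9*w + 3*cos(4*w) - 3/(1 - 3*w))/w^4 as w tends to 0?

Substitution gives 0/0 (the numerator vanishes to order 4).
Expand each term to order w^4: the coefficient of w^4 in -3·1/(1 - 3w) is -243 and in 3·cos(4w) is 32.
Lower-order terms cancel with the polynomial part, so the numerator is (-211)·w^4 + o(w^4), and the limit is (-211)/(-1) = 211.

211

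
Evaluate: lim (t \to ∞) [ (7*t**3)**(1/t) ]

Base → ∞ and exponent → 0: an ∞^0 form.
Take logs: (1/t)·ln(7·t^3) = (ln 7 + 3·ln t)/t → 0.
So the limit is e^0 = 1.

1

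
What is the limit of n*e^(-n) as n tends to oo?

Write as n^1/e^{1n}, an ∞/∞ form.
Exponential growth dominates any polynomial, so repeated L'Hôpital (or the standard result) gives 0.

0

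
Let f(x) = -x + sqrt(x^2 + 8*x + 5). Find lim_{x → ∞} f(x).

4

This has the form ∞ − ∞. Multiply and divide by the conjugate √(x^2 + 8*x + 5) + x.
That gives (8x + 5) / (√(x^2 + 8*x + 5) + x).
Divide numerator and denominator by x: the limit is 8/(2·1) = 4.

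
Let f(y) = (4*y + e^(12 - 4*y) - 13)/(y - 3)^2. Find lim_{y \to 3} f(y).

Direct substitution gives 0/0.
Apply L'Hôpital: lim (4 - 4*e^(12 - 4*y))/(2*y - 6), still 0/0.
After 2 applications of L'Hôpital's rule the quotient is (16*e^(12 - 4*y))/(2); substituting y = 3 gives 8.

8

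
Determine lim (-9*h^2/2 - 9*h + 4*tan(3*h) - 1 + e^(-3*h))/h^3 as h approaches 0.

Substitution gives 0/0 (the numerator vanishes to order 3).
Expand each term to order h^3: the coefficient of h^3 in e^(-3h) is -9/2 and in 4·tan(3h) is 36.
Lower-order terms cancel with the polynomial part, so the numerator is (63/2)·h^3 + o(h^3), and the limit is (63/2)/(1) = 63/2.

63/2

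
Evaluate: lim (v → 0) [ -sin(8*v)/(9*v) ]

-8/9

Substitution gives 0/0.
Write it as (8/(-9))·sin(8v)/(8v); since sin(u)/u → 1, the limit is -8/9.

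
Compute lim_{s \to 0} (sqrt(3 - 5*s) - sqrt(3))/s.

-5*√(3)/6

A 0/0 form; rationalise with √(3 - 5s) + √3. This collapses the numerator to -5s, leaving -5/(√(3 - 5s) + √3) → -5/(2√3) = -5*√(3)/6.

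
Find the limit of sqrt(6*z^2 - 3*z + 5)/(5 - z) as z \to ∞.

-√(6)

For large |z|, √(6*z^2 - 3*z + 5) ≈ √6·|z| and the denominator ≈ -z.
Since z → +∞, |z| = z, giving √6/(-1) = -√(6).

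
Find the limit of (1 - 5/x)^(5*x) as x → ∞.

Let L be the limit and take ln: ln L = lim (5x)·ln(1 - 5/x) = lim (5x)·(-5/x + O(1/x²)) = -25.
Hence L = e^(-25).

e^(-25)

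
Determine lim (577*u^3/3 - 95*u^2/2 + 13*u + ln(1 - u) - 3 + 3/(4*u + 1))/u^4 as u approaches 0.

3071/4

Substitution gives 0/0; apply L'Hôpital's rule 4 times.
After differentiating numerator and denominator 4 times the quotient is (18432/(4*u + 1)^5 - 6/(u - 1)^4)/(24); at u = 0 this is 3071/4.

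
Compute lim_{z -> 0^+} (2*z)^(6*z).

1

Base → 0⁺ and exponent → 0⁺: a 0^0 form.
Take logs: 6z·ln(2z). This is 0·(−∞); rewriting as ln(2z)/(1/(6z)) and applying L'Hôpital gives 0.
Hence the limit is e^0 = 1.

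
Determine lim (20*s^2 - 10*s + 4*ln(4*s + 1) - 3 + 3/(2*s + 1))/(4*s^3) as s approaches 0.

46/3

Substitution gives 0/0 (the numerator vanishes to order 3).
Expand each term to order s^3: the coefficient of s^3 in 3·1/(1 + 2s) is -24 and in 4·ln(1 + 4s) is 256/3.
Lower-order terms cancel with the polynomial part, so the numerator is (184/3)·s^3 + o(s^3), and the limit is (184/3)/(4) = 46/3.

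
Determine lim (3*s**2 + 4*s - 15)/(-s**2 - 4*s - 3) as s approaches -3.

-7

At s = -3 both the top and bottom vanish — a removable singularity. Factoring out (s + 3) from each leaves (3*s - 5)/(-s - 1), which at s = -3 equals -7.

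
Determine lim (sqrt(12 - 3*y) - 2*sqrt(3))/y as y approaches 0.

A 0/0 form; rationalise with √(12 - 3y) + √12. This collapses the numerator to -3y, leaving -3/(√(12 - 3y) + √12) → -3/(2√12) = -√(3)/4.

-√(3)/4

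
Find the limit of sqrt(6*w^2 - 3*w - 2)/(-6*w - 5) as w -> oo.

For large |w|, √(6*w^2 - 3*w - 2) ≈ √6·|w| and the denominator ≈ -6w.
Since w → +∞, |w| = w, giving √6/(-6) = -√(6)/6.

-√(6)/6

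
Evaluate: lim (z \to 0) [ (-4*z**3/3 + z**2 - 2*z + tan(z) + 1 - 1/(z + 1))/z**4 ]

-1

Substitution gives 0/0; apply L'Hôpital's rule 4 times.
After differentiating numerator and denominator 4 times the quotient is (24*tan(z)^3/cos(z)^2 + 16*tan(z)/cos(z)^2 - 24/(z + 1)^5)/(24); at z = 0 this is -1.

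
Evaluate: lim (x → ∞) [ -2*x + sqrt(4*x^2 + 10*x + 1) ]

An ∞ − ∞ form. Rationalising with the conjugate, the difference becomes (10x + 1) / (√(4*x^2 + 10*x + 1) + 2x).
For large x the denominator behaves like 2·2x, so the quotient tends to 10/4 = 5/2.

5/2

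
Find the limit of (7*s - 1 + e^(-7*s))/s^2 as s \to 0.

49/2

Direct substitution gives 0/0.
Apply L'Hôpital: lim (7 - 7*e^(-7*s))/(2*s), still 0/0.
After 2 applications of L'Hôpital's rule the quotient is (49*e^(-7*s))/(2); substituting s = 0 gives 49/2.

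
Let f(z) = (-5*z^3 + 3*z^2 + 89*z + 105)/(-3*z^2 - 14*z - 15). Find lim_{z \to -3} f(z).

-16

At z = -3 both the top and bottom vanish — a removable singularity. Factoring out (z + 3) from each leaves (-5*z^2 + 18*z + 35)/(-3*z - 5), which at z = -3 equals -16.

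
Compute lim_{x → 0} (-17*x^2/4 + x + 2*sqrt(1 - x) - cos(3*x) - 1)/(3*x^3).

-1/24

Substitution gives 0/0 (the numerator vanishes to order 3).
Expand each term to order x^3: the coefficient of x^3 in −cos(3x) is 0 and in 2·√(1 - x) is -1/8.
Lower-order terms cancel with the polynomial part, so the numerator is (-1/8)·x^3 + o(x^3), and the limit is (-1/8)/(3) = -1/24.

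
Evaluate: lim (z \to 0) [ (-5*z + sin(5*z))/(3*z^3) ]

Direct substitution gives 0/0.
Apply L'Hôpital: lim (5*cos(5*z) - 5)/(9*z^2), still 0/0.
Apply L'Hôpital: lim (-25*sin(5*z))/(18*z), still 0/0.
After 3 applications of L'Hôpital's rule the quotient is (-125*cos(5*z))/(18); substituting z = 0 gives -125/18.

-125/18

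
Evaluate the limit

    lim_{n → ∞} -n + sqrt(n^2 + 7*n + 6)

7/2

An ∞ − ∞ form. Rationalising with the conjugate, the difference becomes (7n + 6) / (√(n^2 + 7*n + 6) + n).
For large n the denominator behaves like 2·n, so the quotient tends to 7/2 = 7/2.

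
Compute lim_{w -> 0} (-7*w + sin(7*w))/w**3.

Direct substitution gives 0/0.
Apply L'Hôpital: lim (7*cos(7*w) - 7)/(3*w^2), still 0/0.
Apply L'Hôpital: lim (-49*sin(7*w))/(6*w), still 0/0.
After 3 applications of L'Hôpital's rule the quotient is (-343*cos(7*w))/(6); substituting w = 0 gives -343/6.

-343/6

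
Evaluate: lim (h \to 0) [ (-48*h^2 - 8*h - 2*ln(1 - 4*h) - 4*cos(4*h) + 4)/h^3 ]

Substitution gives 0/0; apply L'Hôpital's rule 3 times.
After differentiating numerator and denominator 3 times the quotient is (-256*sin(4*h) - 256/(4*h - 1)^3)/(6); at h = 0 this is 128/3.

128/3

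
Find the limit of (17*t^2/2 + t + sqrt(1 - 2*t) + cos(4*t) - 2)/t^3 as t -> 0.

-1/2

Substitution gives 0/0 (the numerator vanishes to order 3).
Expand each term to order t^3: the coefficient of t^3 in √(1 - 2t) is -1/2 and in cos(4t) is 0.
Lower-order terms cancel with the polynomial part, so the numerator is (-1/2)·t^3 + o(t^3), and the limit is (-1/2)/(1) = -1/2.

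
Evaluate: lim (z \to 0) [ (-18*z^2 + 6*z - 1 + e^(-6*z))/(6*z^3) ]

-6

Direct substitution gives 0/0.
Apply L'Hôpital: lim (-36*z + 6 - 6*e^(-6*z))/(18*z^2), still 0/0.
Apply L'Hôpital: lim (-36 + 36*e^(-6*z))/(36*z), still 0/0.
After 3 applications of L'Hôpital's rule the quotient is (-216*e^(-6*z))/(36); substituting z = 0 gives -6.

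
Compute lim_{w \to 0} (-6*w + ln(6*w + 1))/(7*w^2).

-18/7

Direct substitution gives 0/0.
Apply L'Hôpital: lim (-6 + 6/(6*w + 1))/(14*w), still 0/0.
After 2 applications of L'Hôpital's rule the quotient is (-36/(6*w + 1)^2)/(14); substituting w = 0 gives -18/7.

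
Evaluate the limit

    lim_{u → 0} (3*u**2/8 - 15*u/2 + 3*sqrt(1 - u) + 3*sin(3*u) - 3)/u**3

Substitution gives 0/0; apply L'Hôpital's rule 3 times.
After differentiating numerator and denominator 3 times the quotient is (-81*cos(3*u) - 9/(8*(1 - u)^(5/2)))/(6); at u = 0 this is -219/16.

-219/16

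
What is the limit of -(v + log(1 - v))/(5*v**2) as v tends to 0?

Direct substitution gives 0/0.
Apply L'Hôpital: lim (1 - 1/(1 - v))/(-10*v), still 0/0.
After 2 applications of L'Hôpital's rule the quotient is (-1/(1 - v)^2)/(-10); substituting v = 0 gives 1/10.

1/10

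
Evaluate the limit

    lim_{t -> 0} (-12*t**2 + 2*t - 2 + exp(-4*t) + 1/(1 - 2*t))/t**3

Substitution gives 0/0 (the numerator vanishes to order 3).
Expand each term to order t^3: the coefficient of t^3 in 1/(1 - 2t) is 8 and in e^(-4t) is -32/3.
Lower-order terms cancel with the polynomial part, so the numerator is (-8/3)·t^3 + o(t^3), and the limit is (-8/3)/(1) = -8/3.

-8/3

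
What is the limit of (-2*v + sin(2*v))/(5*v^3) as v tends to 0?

Direct substitution gives 0/0.
Apply L'Hôpital: lim (2*cos(2*v) - 2)/(15*v^2), still 0/0.
Apply L'Hôpital: lim (-4*sin(2*v))/(30*v), still 0/0.
After 3 applications of L'Hôpital's rule the quotient is (-8*cos(2*v))/(30); substituting v = 0 gives -4/15.

-4/15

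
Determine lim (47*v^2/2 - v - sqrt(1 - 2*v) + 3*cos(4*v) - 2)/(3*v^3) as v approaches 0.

1/6

Substitution gives 0/0 (the numerator vanishes to order 3).
Expand each term to order v^3: the coefficient of v^3 in −√(1 - 2v) is 1/2 and in 3·cos(4v) is 0.
Lower-order terms cancel with the polynomial part, so the numerator is (1/2)·v^3 + o(v^3), and the limit is (1/2)/(3) = 1/6.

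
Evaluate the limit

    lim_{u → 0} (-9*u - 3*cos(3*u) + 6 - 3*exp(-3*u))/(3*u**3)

Substitution gives 0/0 (the numerator vanishes to order 3).
Expand each term to order u^3: the coefficient of u^3 in -3·cos(3u) is 0 and in -3·e^(-3u) is 27/2.
Lower-order terms cancel with the polynomial part, so the numerator is (27/2)·u^3 + o(u^3), and the limit is (27/2)/(3) = 9/2.

9/2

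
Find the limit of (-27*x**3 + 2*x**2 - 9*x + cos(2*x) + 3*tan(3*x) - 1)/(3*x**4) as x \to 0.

2/9

Substitution gives 0/0 (the numerator vanishes to order 4).
Expand each term to order x^4: the coefficient of x^4 in 3·tan(3x) is 0 and in cos(2x) is 2/3.
Lower-order terms cancel with the polynomial part, so the numerator is (2/3)·x^4 + o(x^4), and the limit is (2/3)/(3) = 2/9.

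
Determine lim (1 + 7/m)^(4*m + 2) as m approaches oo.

The base → 1 and the exponent → ∞: a 1^∞ form.
Take logarithms: (4m + 2)·ln(1 + 7/m). Since ln(1+u) ~ u for small u, this behaves like (4m)·(7/m) → 28.
So the limit is e^(28).

e^(28)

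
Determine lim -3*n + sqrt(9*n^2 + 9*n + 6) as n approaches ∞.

An ∞ − ∞ form. Rationalising with the conjugate, the difference becomes (9n + 6) / (√(9*n^2 + 9*n + 6) + 3n).
For large n the denominator behaves like 2·3n, so the quotient tends to 9/6 = 3/2.

3/2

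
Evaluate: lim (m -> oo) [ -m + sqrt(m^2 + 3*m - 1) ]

3/2

This has the form ∞ − ∞. Multiply and divide by the conjugate √(m^2 + 3*m - 1) + m.
That gives (3m - 1) / (√(m^2 + 3*m - 1) + m).
Divide numerator and denominator by m: the limit is 3/(2·1) = 3/2.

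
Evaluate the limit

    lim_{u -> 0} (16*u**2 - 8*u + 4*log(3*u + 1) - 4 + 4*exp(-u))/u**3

Substitution gives 0/0; apply L'Hôpital's rule 3 times.
After differentiating numerator and denominator 3 times the quotient is (-4*e^(-u) + 216/(3*u + 1)^3)/(6); at u = 0 this is 106/3.

106/3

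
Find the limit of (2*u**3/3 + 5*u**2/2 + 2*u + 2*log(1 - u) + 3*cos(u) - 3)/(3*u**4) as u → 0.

-1/8

Substitution gives 0/0 (the numerator vanishes to order 4).
Expand each term to order u^4: the coefficient of u^4 in 2·ln(1 - u) is -1/2 and in 3·cos(u) is 1/8.
Lower-order terms cancel with the polynomial part, so the numerator is (-3/8)·u^4 + o(u^4), and the limit is (-3/8)/(3) = -1/8.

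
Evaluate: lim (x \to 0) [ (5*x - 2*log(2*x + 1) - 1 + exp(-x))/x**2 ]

9/2

Substitution gives 0/0 (the numerator vanishes to order 2).
Expand each term to order x^2: the coefficient of x^2 in e^(-x) is 1/2 and in -2·ln(1 + 2x) is 4.
Lower-order terms cancel with the polynomial part, so the numerator is (9/2)·x^2 + o(x^2), and the limit is (9/2)/(1) = 9/2.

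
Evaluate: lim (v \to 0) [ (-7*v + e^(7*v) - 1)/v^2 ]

49/2

Direct substitution gives 0/0.
Apply L'Hôpital: lim (7*e^(7*v) - 7)/(2*v), still 0/0.
After 2 applications of L'Hôpital's rule the quotient is (49*e^(7*v))/(2); substituting v = 0 gives 49/2.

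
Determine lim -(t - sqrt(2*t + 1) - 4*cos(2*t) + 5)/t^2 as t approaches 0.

-17/2

Substitution gives 0/0; apply L'Hôpital's rule 2 times.
After differentiating numerator and denominator 2 times the quotient is (16*cos(2*t) + (2*t + 1)^(-3/2))/(-2); at t = 0 this is -17/2.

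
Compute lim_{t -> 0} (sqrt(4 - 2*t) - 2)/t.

-1/2

Substitution gives 0/0. Multiply numerator and denominator by the conjugate √(4 - 2t) + √4.
The numerator becomes (4 - 2t) − 4 = -2t, so the expression simplifies to -2/(√(4 - 2t) + √4).
Letting t → 0 gives -2/(2√4) = -1/2.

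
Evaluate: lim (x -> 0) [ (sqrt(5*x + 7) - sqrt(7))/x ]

5*√(7)/14

Substitution gives 0/0. Multiply numerator and denominator by the conjugate √(7 + 5x) + √7.
The numerator becomes (7 + 5x) − 7 = 5x, so the expression simplifies to 5/(√(7 + 5x) + √7).
Letting x → 0 gives 5/(2√7) = 5*√(7)/14.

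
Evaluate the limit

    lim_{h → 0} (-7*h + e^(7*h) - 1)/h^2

Direct substitution gives 0/0.
Apply L'Hôpital: lim (7*e^(7*h) - 7)/(2*h), still 0/0.
After 2 applications of L'Hôpital's rule the quotient is (49*e^(7*h))/(2); substituting h = 0 gives 49/2.

49/2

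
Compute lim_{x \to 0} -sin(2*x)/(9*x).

Substitution gives 0/0.
Write it as (2/(-9))·sin(2x)/(2x); since sin(u)/u → 1, the limit is -2/9.

-2/9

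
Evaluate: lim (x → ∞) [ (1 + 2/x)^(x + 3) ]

The base → 1 and the exponent → ∞: a 1^∞ form.
Take logarithms: (x + 3)·ln(1 + 2/x). Since ln(1+u) ~ u for small u, this behaves like (x)·(2/x) → 2.
So the limit is e^(2).

e^(2)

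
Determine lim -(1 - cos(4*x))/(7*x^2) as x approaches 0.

-8/7

Substitution gives 0/0.
Use (1 − cos u)/u² → 1/2 with u = 4x: the limit is 4²/(2·(-7)) = -8/7.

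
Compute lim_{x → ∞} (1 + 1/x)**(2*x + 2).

e^(2)

Let L be the limit and take ln: ln L = lim (2x + 2)·ln(1 + 1/x) = lim (2x + 2)·(1/x + O(1/x²)) = 2.
Hence L = e^(2).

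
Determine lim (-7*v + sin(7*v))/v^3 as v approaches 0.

-343/6

Direct substitution gives 0/0.
Apply L'Hôpital: lim (7*cos(7*v) - 7)/(3*v^2), still 0/0.
Apply L'Hôpital: lim (-49*sin(7*v))/(6*v), still 0/0.
After 3 applications of L'Hôpital's rule the quotient is (-343*cos(7*v))/(6); substituting v = 0 gives -343/6.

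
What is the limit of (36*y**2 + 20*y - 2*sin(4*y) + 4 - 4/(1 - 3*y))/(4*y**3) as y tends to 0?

-65/3

Substitution gives 0/0; apply L'Hôpital's rule 3 times.
After differentiating numerator and denominator 3 times the quotient is (128*cos(4*y) - 648/(3*y - 1)^4)/(24); at y = 0 this is -65/3.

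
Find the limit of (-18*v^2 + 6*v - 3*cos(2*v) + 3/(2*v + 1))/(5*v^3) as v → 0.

-24/5

Substitution gives 0/0 (the numerator vanishes to order 3).
Expand each term to order v^3: the coefficient of v^3 in -3·cos(2v) is 0 and in 3·1/(1 + 2v) is -24.
Lower-order terms cancel with the polynomial part, so the numerator is (-24)·v^3 + o(v^3), and the limit is (-24)/(5) = -24/5.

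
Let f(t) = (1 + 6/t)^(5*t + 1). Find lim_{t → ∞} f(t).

The base → 1 and the exponent → ∞: a 1^∞ form.
Take logarithms: (5t + 1)·ln(1 + 6/t). Since ln(1+u) ~ u for small u, this behaves like (5t)·(6/t) → 30.
So the limit is e^(30).

e^(30)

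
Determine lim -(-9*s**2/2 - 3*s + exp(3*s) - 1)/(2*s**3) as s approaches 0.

-9/4

Direct substitution gives 0/0.
Apply L'Hôpital: lim (-9*s + 3*e^(3*s) - 3)/(-6*s^2), still 0/0.
Apply L'Hôpital: lim (9*e^(3*s) - 9)/(-12*s), still 0/0.
After 3 applications of L'Hôpital's rule the quotient is (27*e^(3*s))/(-12); substituting s = 0 gives -9/4.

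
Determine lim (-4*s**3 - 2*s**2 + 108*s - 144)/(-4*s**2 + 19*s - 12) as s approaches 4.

100/13

Direct substitution gives 0/0, so factor. Both numerator and denominator have (s - 4) as a factor.
After cancelling, the expression reduces to (-4*s^2 - 18*s + 36)/(3 - 4*s).
Substituting s = 4 gives 100/13.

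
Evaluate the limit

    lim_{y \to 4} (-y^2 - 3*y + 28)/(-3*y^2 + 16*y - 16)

11/8

Since y = 4 makes numerator and denominator zero, (y - 4) divides both.
Cancelling it gives (-y - 7)/(4 - 3*y); now plug in y = 4 to get 11/8.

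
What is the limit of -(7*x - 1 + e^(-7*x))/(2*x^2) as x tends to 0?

Direct substitution gives 0/0.
Apply L'Hôpital: lim (7 - 7*e^(-7*x))/(-4*x), still 0/0.
After 2 applications of L'Hôpital's rule the quotient is (49*e^(-7*x))/(-4); substituting x = 0 gives -49/4.

-49/4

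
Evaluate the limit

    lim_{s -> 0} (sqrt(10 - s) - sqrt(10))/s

A 0/0 form; rationalise with √(10 - s) + √10. This collapses the numerator to -s, leaving -1/(√(10 - s) + √10) → -1/(2√10) = -√(10)/20.

-√(10)/20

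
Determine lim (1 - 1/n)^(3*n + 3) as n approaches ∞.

Write it as [(1 - 1/n)^n]^(3) · (1 - 1/n)^(3). The bracketed term tends to e^(-1) and the second factor to 1, so the limit is e^(-3).

e^(-3)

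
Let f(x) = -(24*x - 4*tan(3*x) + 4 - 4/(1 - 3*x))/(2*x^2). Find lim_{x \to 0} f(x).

Substitution gives 0/0 (the numerator vanishes to order 2).
Expand each term to order x^2: the coefficient of x^2 in -4·tan(3x) is 0 and in -4·1/(1 - 3x) is -36.
Lower-order terms cancel with the polynomial part, so the numerator is (-36)·x^2 + o(x^2), and the limit is (-36)/(-2) = 18.

18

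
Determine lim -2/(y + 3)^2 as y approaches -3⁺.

-∞

As y → -3⁺, (y + 3) → 0⁺, so (y + 3)^2 → 0⁺ and -2/(y + 3)^2 → -∞.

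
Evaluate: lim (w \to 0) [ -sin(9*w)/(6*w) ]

Substitution gives 0/0.
Write it as (9/(-6))·sin(9w)/(9w); since sin(u)/u → 1, the limit is -3/2.

-3/2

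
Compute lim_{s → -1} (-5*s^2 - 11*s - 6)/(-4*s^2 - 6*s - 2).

At s = -1 both the top and bottom vanish — a removable singularity. Factoring out (s + 1) from each leaves (-5*s - 6)/(-4*s - 2), which at s = -1 equals -1/2.

-1/2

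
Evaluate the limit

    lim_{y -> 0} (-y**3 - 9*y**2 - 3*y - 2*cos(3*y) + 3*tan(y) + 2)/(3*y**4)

-9/4

Substitution gives 0/0 (the numerator vanishes to order 4).
Expand each term to order y^4: the coefficient of y^4 in 3·tan(y) is 0 and in -2·cos(3y) is -27/4.
Lower-order terms cancel with the polynomial part, so the numerator is (-27/4)·y^4 + o(y^4), and the limit is (-27/4)/(3) = -9/4.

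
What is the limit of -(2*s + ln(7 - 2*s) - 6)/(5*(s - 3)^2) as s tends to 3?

2/5

Direct substitution gives 0/0.
Apply L'Hôpital: lim (2 - 2/(7 - 2*s))/(30 - 10*s), still 0/0.
After 2 applications of L'Hôpital's rule the quotient is (-4/(7 - 2*s)^2)/(-10); substituting s = 3 gives 2/5.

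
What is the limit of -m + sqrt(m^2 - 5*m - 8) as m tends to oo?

-5/2

This has the form ∞ − ∞. Multiply and divide by the conjugate √(m^2 - 5*m - 8) + m.
That gives (-5m - 8) / (√(m^2 - 5*m - 8) + m).
Divide numerator and denominator by m: the limit is -5/(2·1) = -5/2.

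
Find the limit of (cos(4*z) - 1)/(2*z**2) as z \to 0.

-4

Direct substitution gives 0/0.
Apply L'Hôpital: lim (-4*sin(4*z))/(4*z), still 0/0.
After 2 applications of L'Hôpital's rule the quotient is (-16*cos(4*z))/(4); substituting z = 0 gives -4.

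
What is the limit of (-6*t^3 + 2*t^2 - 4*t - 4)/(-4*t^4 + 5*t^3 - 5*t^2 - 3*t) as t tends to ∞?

0

The denominator has degree 4 and the numerator degree 3. Dividing numerator and denominator by t^4 sends every term to 0 except the leading denominator term, so the limit is 0.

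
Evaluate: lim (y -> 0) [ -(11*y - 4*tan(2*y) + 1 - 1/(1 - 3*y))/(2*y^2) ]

Substitution gives 0/0; apply L'Hôpital's rule 2 times.
After differentiating numerator and denominator 2 times the quotient is (-32*tan(2*y)/cos(2*y)^2 + 18/(3*y - 1)^3)/(-4); at y = 0 this is 9/2.

9/2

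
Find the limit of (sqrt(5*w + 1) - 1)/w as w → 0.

5/2

Substitution gives 0/0. Multiply numerator and denominator by the conjugate √(1 + 5w) + √1.
The numerator becomes (1 + 5w) − 1 = 5w, so the expression simplifies to 5/(√(1 + 5w) + √1).
Letting w → 0 gives 5/(2√1) = 5/2.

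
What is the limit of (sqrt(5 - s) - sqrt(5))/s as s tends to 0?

A 0/0 form; rationalise with √(5 - s) + √5. This collapses the numerator to -s, leaving -1/(√(5 - s) + √5) → -1/(2√5) = -√(5)/10.

-√(5)/10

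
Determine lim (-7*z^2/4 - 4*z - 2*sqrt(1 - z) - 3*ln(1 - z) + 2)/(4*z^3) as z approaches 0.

9/32

Substitution gives 0/0 (the numerator vanishes to order 3).
Expand each term to order z^3: the coefficient of z^3 in -2·√(1 - z) is 1/8 and in -3·ln(1 - z) is 1.
Lower-order terms cancel with the polynomial part, so the numerator is (9/8)·z^3 + o(z^3), and the limit is (9/8)/(4) = 9/32.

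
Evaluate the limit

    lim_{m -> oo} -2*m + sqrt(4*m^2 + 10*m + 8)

An ∞ − ∞ form. Rationalising with the conjugate, the difference becomes (10m + 8) / (√(4*m^2 + 10*m + 8) + 2m).
For large m the denominator behaves like 2·2m, so the quotient tends to 10/4 = 5/2.

5/2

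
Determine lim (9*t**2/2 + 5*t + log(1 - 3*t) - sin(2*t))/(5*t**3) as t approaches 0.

-23/15

Substitution gives 0/0 (the numerator vanishes to order 3).
Expand each term to order t^3: the coefficient of t^3 in −sin(2t) is 4/3 and in ln(1 - 3t) is -9.
Lower-order terms cancel with the polynomial part, so the numerator is (-23/3)·t^3 + o(t^3), and the limit is (-23/3)/(5) = -23/15.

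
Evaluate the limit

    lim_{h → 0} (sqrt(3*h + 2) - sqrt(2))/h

Substitution gives 0/0. Multiply numerator and denominator by the conjugate √(2 + 3h) + √2.
The numerator becomes (2 + 3h) − 2 = 3h, so the expression simplifies to 3/(√(2 + 3h) + √2).
Letting h → 0 gives 3/(2√2) = 3*√(2)/4.

3*√(2)/4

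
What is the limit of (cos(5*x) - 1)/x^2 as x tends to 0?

Direct substitution gives 0/0.
Apply L'Hôpital: lim (-5*sin(5*x))/(2*x), still 0/0.
After 2 applications of L'Hôpital's rule the quotient is (-25*cos(5*x))/(2); substituting x = 0 gives -25/2.

-25/2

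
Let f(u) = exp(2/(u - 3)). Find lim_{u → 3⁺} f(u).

As u → 3⁺, 2/(u - 3) → +∞, so e^(2/(u - 3)) → ∞.

∞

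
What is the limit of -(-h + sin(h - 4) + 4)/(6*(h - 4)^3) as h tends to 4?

1/36

Direct substitution gives 0/0.
Apply L'Hôpital: lim (cos(h - 4) - 1)/(-18*(h - 4)^2), still 0/0.
Apply L'Hôpital: lim (-sin(h - 4))/(144 - 36*h), still 0/0.
After 3 applications of L'Hôpital's rule the quotient is (-cos(h - 4))/(-36); substituting h = 4 gives 1/36.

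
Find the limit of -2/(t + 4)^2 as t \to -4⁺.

-∞

As t → -4⁺, (t + 4) → 0⁺, so (t + 4)^2 → 0⁺ and -2/(t + 4)^2 → -∞.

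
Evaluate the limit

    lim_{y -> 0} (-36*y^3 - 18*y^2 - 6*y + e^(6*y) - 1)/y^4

Direct substitution gives 0/0.
Apply L'Hôpital: lim (-108*y^2 - 36*y + 6*e^(6*y) - 6)/(4*y^3), still 0/0.
Apply L'Hôpital: lim (-216*y + 36*e^(6*y) - 36)/(12*y^2), still 0/0.
Apply L'Hôpital: lim (216*e^(6*y) - 216)/(24*y), still 0/0.
After 4 applications of L'Hôpital's rule the quotient is (1296*e^(6*y))/(24); substituting y = 0 gives 54.

54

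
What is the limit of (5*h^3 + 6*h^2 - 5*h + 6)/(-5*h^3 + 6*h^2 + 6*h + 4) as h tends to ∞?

-1

Numerator and denominator both have degree 3.
Dividing every term by h^3, all lower-order terms vanish and the limit is the ratio of leading coefficients, 5/(-5) = -1.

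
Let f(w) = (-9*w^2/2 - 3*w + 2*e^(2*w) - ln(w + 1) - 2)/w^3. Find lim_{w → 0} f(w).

Substitution gives 0/0; apply L'Hôpital's rule 3 times.
After differentiating numerator and denominator 3 times the quotient is (16*e^(2*w) - 2/(w + 1)^3)/(6); at w = 0 this is 7/3.

7/3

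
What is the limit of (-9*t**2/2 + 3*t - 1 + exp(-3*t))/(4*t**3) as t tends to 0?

-9/8

Direct substitution gives 0/0.
Apply L'Hôpital: lim (-9*t + 3 - 3*e^(-3*t))/(12*t^2), still 0/0.
Apply L'Hôpital: lim (-9 + 9*e^(-3*t))/(24*t), still 0/0.
After 3 applications of L'Hôpital's rule the quotient is (-27*e^(-3*t))/(24); substituting t = 0 gives -9/8.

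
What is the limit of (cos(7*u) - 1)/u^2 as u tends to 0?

Direct substitution gives 0/0.
Apply L'Hôpital: lim (-7*sin(7*u))/(2*u), still 0/0.
After 2 applications of L'Hôpital's rule the quotient is (-49*cos(7*u))/(2); substituting u = 0 gives -49/2.

-49/2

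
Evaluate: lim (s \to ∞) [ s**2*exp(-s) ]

0

Write as s^2/e^{1s}, an ∞/∞ form.
Exponential growth dominates any polynomial, so repeated L'Hôpital (or the standard result) gives 0.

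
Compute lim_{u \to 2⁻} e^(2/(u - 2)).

As u → 2⁻, 2/(u - 2) → −∞, so e^(2/(u - 2)) → 0.

0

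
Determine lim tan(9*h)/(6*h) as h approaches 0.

Substitution gives 0/0.
Since tan(u)/u → 1 as u → 0, tan(9h)/(9h) → 1 and the limit is 9/6 = 3/2.

3/2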